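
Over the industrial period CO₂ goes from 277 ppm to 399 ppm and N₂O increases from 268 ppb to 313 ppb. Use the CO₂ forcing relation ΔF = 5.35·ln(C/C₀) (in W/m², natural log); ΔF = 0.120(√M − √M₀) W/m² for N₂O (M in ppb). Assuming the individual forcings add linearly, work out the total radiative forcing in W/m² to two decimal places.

CO₂: 5.35 × ln(399/277) = 5.35 × ln(1.44043) = 5.35 × 0.36494 = 1.9524 W/m².
N₂O: 0.120 × (√313 − √268) = 0.120 × (17.6918 − 16.3707) = 0.120 × 1.3211 = 0.1585 W/m².
Total ΔF = 1.9524 + 0.1585 = 2.1109 W/m².

ΔF = 2.11 W/m²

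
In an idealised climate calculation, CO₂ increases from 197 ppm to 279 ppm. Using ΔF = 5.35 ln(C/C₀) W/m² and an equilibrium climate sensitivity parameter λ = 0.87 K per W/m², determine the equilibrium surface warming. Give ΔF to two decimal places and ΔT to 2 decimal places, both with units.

CO₂: 5.35 × ln(279/197) = 5.35 × ln(1.41624) = 5.35 × 0.34801 = 1.8619 W/m².
ΔT = λ ΔF = 0.87 × 1.86 = 1.6182 K.

ΔF = 1.86 W/m²; ΔT = 1.62 K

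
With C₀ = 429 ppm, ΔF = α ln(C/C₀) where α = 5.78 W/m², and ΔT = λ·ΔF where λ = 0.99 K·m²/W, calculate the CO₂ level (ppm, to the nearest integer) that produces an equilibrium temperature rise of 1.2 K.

Required forcing: ΔF = ΔT/λ = 1.2/0.99 = 1.2121 W/m².
Then ln(C/429) = ΔF/5.78 = 1.2121/5.78 = 0.20971.
So C = 429 × e^0.20971 = 429 × 1.23332 = 529.09 ppm.

C ≈ 529 ppm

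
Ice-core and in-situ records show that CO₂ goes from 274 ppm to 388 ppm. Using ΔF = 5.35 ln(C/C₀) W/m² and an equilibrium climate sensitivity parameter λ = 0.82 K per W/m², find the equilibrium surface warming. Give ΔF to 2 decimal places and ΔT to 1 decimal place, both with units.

ΔF = 1.86 W/m²; ΔT = 1.5 K

CO₂: 5.35 × ln(388/274) = 5.35 × ln(1.41606) = 5.35 × 0.34788 = 1.8612 W/m².
ΔT = λ ΔF = 0.82 × 1.86 = 1.5252 K.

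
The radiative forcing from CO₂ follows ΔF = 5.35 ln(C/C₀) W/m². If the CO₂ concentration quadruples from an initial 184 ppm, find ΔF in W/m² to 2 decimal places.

Because the forcing depends only on the ratio C/C₀, the initial concentration does not enter.
ΔF = 5.35 × ln(4) = 5.35 × 1.38629 = 7.4167 W/m².

ΔF = 7.42 W/m²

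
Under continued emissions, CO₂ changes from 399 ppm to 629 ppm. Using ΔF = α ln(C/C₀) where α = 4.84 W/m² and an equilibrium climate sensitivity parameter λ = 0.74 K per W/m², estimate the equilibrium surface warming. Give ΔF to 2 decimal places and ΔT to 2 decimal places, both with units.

CO₂: 4.84 × ln(629/399) = 4.84 × ln(1.57644) = 4.84 × 0.45517 = 2.2030 W/m².
ΔT = λ ΔF = 0.74 × 2.20 = 1.6280 K.

ΔF = 2.20 W/m²; ΔT = 1.63 K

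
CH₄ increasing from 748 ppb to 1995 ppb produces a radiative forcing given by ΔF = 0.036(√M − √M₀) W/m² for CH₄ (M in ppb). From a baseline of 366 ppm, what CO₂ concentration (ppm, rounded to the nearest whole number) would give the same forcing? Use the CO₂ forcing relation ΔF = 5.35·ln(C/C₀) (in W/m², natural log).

CH₄ forcing: 0.036 × (√1995 − √748) = 0.036 × (44.6654 − 27.3496) = 0.036 × 17.3158 = 0.62337 W/m².
Set 5.35 ln(C/366) = 0.62337: ln(C/366) = 0.62337/5.35 = 0.11652, so C = 366 × e^0.11652 = 366 × 1.12358 = 411.23 ppm.

C ≈ 411 ppm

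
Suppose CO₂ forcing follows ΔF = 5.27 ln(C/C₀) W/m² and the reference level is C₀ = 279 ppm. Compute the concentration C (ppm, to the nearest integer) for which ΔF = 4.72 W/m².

C ≈ 683 ppm

Set 5.27 ln(C/279) = 4.72, so ln(C/279) = 4.72/5.27 = 0.89564.
Then C/279 = e^0.89564 = 2.44890, giving C = 279 × 2.44890 = 683.24 ppm.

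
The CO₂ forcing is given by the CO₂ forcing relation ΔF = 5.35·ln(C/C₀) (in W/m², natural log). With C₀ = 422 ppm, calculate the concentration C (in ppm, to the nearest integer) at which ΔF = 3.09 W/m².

C ≈ 752 ppm

Set 5.35 ln(C/422) = 3.09, so ln(C/422) = 3.09/5.35 = 0.57757.
Then C/422 = e^0.57757 = 1.78170, giving C = 422 × 1.78170 = 751.88 ppm.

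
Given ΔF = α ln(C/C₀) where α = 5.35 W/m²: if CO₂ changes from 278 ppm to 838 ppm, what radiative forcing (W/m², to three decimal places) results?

CO₂ absorption bands are partially saturated, so forcing scales with the logarithm of the concentration ratio.
CO₂: 5.35 × ln(838/278) = 5.35 × ln(3.01439) = 5.35 × 1.10340 = 5.9032 W/m².

ΔF = 5.903 W/m²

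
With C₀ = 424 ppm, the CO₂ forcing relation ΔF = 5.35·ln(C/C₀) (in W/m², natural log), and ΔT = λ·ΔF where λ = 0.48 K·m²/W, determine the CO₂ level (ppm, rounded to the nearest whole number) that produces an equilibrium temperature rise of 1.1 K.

C ≈ 651 ppm

Required forcing: ΔF = ΔT/λ = 1.1/0.48 = 2.2917 W/m².
Then ln(C/424) = ΔF/5.35 = 2.2917/5.35 = 0.42836.
So C = 424 × e^0.42836 = 424 × 1.53474 = 650.73 ppm.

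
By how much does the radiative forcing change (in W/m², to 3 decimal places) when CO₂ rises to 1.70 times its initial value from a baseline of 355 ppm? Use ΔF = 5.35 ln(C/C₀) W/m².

ΔF = 2.839 W/m²

ΔF = 5.35 × ln(1.70) = 5.35 × 0.53063 = 2.8389 W/m².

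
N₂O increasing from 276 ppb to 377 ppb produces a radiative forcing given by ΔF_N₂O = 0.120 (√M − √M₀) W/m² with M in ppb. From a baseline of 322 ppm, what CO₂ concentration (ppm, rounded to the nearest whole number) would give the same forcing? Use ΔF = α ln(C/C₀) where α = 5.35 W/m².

C ≈ 343 ppm

N₂O forcing: 0.120 × (√377 − √276) = 0.120 × (19.4165 − 16.6132) = 0.120 × 2.8033 = 0.33640 W/m².
Set 5.35 ln(C/322) = 0.33640: ln(C/322) = 0.33640/5.35 = 0.06288, so C = 322 × e^0.06288 = 322 × 1.06490 = 342.90 ppm.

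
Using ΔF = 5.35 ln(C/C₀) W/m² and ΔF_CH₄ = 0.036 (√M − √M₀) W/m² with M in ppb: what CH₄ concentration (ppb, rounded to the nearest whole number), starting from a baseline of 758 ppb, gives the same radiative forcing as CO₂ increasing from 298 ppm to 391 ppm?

CO₂ forcing: 5.35 × ln(391/298) = 5.35 × 0.271614 = 1.45313 W/m².
Set 0.036(√M − √758) = 1.45313: √M = 1.45313/0.036 + √758 = 40.3647 + 27.5318 = 67.8965.
M = (67.8965)² = 4609.93 ppb.

M ≈ 4610 ppb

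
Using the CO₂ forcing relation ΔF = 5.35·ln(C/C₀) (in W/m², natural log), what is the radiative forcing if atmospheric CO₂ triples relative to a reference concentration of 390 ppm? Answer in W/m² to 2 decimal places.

ΔF = 5.35 × ln(3) = 5.35 × 1.09861 = 5.8776 W/m².

ΔF = 5.88 W/m²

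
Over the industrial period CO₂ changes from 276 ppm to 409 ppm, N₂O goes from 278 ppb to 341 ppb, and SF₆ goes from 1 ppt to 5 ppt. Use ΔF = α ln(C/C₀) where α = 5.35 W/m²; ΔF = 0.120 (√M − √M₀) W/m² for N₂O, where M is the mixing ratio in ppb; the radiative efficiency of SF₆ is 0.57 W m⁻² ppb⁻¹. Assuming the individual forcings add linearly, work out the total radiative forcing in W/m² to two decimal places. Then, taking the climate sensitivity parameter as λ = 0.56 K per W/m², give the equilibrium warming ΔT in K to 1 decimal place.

ΔF = 2.32 W/m²; ΔT = 1.3 K

CO₂: 5.35 × ln(409/276) = 5.35 × ln(1.48188) = 5.35 × 0.39331 = 2.1042 W/m².
N₂O: 0.120 × (√341 − √278) = 0.120 × (18.4662 − 16.6733) = 0.120 × 1.7929 = 0.2151 W/m².
SF₆: Δ = 5 − 1 = 4 ppt = 0.004 ppb; ΔF = 0.57 × 0.004 = 0.0023 W/m².
Total ΔF = 2.1042 + 0.2151 + 0.0023 = 2.3216 W/m².
ΔT = λ ΔF = 0.56 × 2.32 = 1.2992 K.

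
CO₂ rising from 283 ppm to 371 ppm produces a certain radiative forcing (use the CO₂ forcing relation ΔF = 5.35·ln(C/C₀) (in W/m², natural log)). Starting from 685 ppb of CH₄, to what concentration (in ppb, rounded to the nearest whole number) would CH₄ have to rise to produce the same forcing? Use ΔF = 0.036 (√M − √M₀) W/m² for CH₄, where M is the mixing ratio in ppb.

CO₂ forcing: 5.35 × ln(371/283) = 5.35 × 0.270755 = 1.44854 W/m².
Set 0.036(√M − √685) = 1.44854: √M = 1.44854/0.036 + √685 = 40.2372 + 26.1725 = 66.4097.
M = (66.4097)² = 4410.25 ppb.

M ≈ 4410 ppb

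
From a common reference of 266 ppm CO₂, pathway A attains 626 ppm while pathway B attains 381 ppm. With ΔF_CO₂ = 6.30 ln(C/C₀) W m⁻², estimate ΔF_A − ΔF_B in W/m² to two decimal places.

ΔF_A − ΔF_B = 3.13 W/m²

ΔF_A = 6.30 ln(626/266) = 6.30 × 0.85585 = 5.3919 W/m².
ΔF_B = 6.30 ln(381/266) = 6.30 × 0.35930 = 2.2636 W/m².
Difference: 5.3919 − 2.2636 = 3.1283 W/m².
(Equivalently, ΔF_A − ΔF_B = 6.30 ln(626/381) = 6.30 × 0.49655 = 3.1283 W/m².)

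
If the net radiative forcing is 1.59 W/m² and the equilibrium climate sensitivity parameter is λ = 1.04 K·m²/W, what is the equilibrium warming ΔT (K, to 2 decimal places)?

ΔT = λ ΔF = 1.04 × 1.59 = 1.6536 K.

ΔT = 1.65 K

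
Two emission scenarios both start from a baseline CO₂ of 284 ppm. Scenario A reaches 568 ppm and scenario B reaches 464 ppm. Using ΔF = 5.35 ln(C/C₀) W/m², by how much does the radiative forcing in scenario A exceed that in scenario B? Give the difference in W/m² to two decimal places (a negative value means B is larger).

ΔF_A − ΔF_B = 1.08 W/m²

ΔF_A = 5.35 ln(568/284) = 5.35 × 0.69315 = 3.7084 W/m².
ΔF_B = 5.35 ln(464/284) = 5.35 × 0.49091 = 2.6264 W/m².
Difference: 3.7084 − 2.6264 = 1.0820 W/m².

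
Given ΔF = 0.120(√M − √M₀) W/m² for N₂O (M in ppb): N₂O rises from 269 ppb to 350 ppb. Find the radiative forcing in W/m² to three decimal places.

N₂O: 0.120 × (√350 − √269) = 0.120 × (18.7083 − 16.4012) = 0.120 × 2.3071 = 0.2769 W/m².

ΔF = 0.277 W/m²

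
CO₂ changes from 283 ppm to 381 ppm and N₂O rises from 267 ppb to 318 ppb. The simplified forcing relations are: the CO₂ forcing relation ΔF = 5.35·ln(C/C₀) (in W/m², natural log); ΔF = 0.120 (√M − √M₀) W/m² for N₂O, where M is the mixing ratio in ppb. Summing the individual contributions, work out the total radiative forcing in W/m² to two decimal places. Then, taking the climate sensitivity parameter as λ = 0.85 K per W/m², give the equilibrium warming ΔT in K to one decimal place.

CO₂: 5.35 × ln(381/283) = 5.35 × ln(1.34629) = 5.35 × 0.29735 = 1.5908 W/m².
N₂O: 0.120 × (√318 − √267) = 0.120 × (17.8326 − 16.3401) = 0.120 × 1.4925 = 0.1791 W/m².
Total ΔF = 1.5908 + 0.1791 = 1.7699 W/m².
ΔT = λ ΔF = 0.85 × 1.77 = 1.5045 K.

ΔF = 1.77 W/m²; ΔT = 1.5 K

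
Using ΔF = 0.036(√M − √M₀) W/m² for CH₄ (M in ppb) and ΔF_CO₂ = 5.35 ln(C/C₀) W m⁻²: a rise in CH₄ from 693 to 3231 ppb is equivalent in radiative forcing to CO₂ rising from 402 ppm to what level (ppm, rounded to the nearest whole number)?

CH₄ forcing: 0.036 × (√3231 − √693) = 0.036 × (56.8419 − 26.3249) = 0.036 × 30.5170 = 1.09861 W/m².
Set 5.35 ln(C/402) = 1.09861: ln(C/402) = 1.09861/5.35 = 0.20535, so C = 402 × e^0.20535 = 402 × 1.22795 = 493.64 ppm.

C ≈ 494 ppm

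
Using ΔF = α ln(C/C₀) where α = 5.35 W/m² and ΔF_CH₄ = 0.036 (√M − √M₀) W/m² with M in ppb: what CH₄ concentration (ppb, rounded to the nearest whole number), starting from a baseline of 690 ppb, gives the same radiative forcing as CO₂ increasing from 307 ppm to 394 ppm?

M ≈ 4013 ppb

CO₂ forcing: 5.35 × ln(394/307) = 5.35 × 0.249503 = 1.33484 W/m².
Set 0.036(√M − √690) = 1.33484: √M = 1.33484/0.036 + √690 = 37.0789 + 26.2679 = 63.3468.
M = (63.3468)² = 4012.82 ppb.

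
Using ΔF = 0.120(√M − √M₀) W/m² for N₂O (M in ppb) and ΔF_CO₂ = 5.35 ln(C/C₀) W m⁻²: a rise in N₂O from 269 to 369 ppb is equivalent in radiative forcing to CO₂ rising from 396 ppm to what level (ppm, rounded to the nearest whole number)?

C ≈ 422 ppm

N₂O forcing: 0.120 × (√369 − √269) = 0.120 × (19.2094 − 16.4012) = 0.120 × 2.8082 = 0.33698 W/m².
Set 5.35 ln(C/396) = 0.33698: ln(C/396) = 0.33698/5.35 = 0.06299, so C = 396 × e^0.06299 = 396 × 1.06502 = 421.75 ppm.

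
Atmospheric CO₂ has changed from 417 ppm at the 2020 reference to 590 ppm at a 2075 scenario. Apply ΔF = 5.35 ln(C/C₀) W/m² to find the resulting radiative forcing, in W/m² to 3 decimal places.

ΔF = 1.857 W/m²

CO₂: 5.35 × ln(590/417) = 5.35 × ln(1.41487) = 5.35 × 0.34704 = 1.8567 W/m².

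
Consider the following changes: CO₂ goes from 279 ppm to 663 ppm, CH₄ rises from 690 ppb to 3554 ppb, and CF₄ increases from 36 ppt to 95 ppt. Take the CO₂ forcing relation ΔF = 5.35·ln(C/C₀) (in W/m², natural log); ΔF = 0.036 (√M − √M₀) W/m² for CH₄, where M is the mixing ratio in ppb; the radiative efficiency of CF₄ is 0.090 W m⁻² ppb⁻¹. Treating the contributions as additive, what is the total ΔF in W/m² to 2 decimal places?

CO₂: 5.35 × ln(663/279) = 5.35 × ln(2.37634) = 5.35 × 0.86556 = 4.6307 W/m².
CH₄: 0.036 × (√3554 − √690) = 0.036 × (59.6154 − 26.2679) = 0.036 × 33.3475 = 1.2005 W/m².
CF₄: Δ = 95 − 36 = 59 ppt = 0.059 ppb; ΔF = 0.090 × 0.059 = 0.0053 W/m².
Total ΔF = 4.6307 + 1.2005 + 0.0053 = 5.8365 W/m².

ΔF = 5.84 W/m²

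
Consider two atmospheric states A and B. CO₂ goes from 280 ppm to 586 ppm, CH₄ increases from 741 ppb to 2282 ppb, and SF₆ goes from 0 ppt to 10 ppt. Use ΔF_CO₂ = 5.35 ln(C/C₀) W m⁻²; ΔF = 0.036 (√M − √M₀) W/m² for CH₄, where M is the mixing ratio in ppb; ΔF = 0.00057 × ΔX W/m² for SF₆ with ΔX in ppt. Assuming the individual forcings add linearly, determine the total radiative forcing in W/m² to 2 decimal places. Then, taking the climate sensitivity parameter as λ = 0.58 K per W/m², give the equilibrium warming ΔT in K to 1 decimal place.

ΔF = 4.70 W/m²; ΔT = 2.7 K

CO₂: 5.35 × ln(586/280) = 5.35 × ln(2.09286) = 5.35 × 0.73853 = 3.9511 W/m².
CH₄: 0.036 × (√2282 − √741) = 0.036 × (47.7703 − 27.2213) = 0.036 × 20.5490 = 0.7398 W/m².
SF₆: ΔF = 0.00057 × (10 − 0) = 0.00057 × 10 = 0.0057 W/m².
Total ΔF = 3.9511 + 0.7398 + 0.0057 = 4.6966 W/m².
ΔT = λ ΔF = 0.58 × 4.70 = 2.7260 K.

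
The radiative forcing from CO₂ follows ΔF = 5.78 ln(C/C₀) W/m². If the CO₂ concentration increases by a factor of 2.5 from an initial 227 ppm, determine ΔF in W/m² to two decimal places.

ΔF = 5.78 × ln(2.5) = 5.78 × 0.91629 = 5.2962 W/m².

ΔF = 5.30 W/m²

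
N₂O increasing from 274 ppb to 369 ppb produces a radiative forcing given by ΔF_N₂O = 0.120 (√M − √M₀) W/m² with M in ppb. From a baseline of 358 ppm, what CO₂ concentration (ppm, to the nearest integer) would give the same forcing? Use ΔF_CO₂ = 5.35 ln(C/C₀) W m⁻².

N₂O forcing: 0.120 × (√369 − √274) = 0.120 × (19.2094 − 16.5529) = 0.120 × 2.6565 = 0.31878 W/m².
Set 5.35 ln(C/358) = 0.31878: ln(C/358) = 0.31878/5.35 = 0.05959, so C = 358 × e^0.05959 = 358 × 1.06140 = 379.98 ppm.

C ≈ 380 ppm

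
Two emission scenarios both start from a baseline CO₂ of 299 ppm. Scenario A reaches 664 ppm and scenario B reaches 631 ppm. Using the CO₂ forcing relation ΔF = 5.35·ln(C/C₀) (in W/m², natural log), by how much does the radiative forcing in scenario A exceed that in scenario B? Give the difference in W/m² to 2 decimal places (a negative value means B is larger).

ΔF_A − ΔF_B = 0.27 W/m²

ΔF_A = 5.35 ln(664/299) = 5.35 × 0.79784 = 4.2684 W/m².
ΔF_B = 5.35 ln(631/299) = 5.35 × 0.74686 = 3.9957 W/m².
Difference: 4.2684 − 3.9957 = 0.2727 W/m².
(Equivalently, ΔF_A − ΔF_B = 5.35 ln(664/631) = 5.35 × 0.05098 = 0.2727 W/m².)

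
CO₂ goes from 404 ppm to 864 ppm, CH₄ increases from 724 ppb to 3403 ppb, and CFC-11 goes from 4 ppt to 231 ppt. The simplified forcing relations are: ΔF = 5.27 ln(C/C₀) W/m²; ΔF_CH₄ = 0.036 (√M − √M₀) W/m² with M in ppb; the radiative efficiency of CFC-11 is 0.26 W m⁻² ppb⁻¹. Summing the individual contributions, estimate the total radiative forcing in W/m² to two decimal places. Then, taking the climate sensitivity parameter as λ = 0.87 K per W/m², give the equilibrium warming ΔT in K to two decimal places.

CO₂: 5.27 × ln(864/404) = 5.27 × ln(2.13861) = 5.27 × 0.76016 = 4.0060 W/m².
CH₄: 0.036 × (√3403 − √724) = 0.036 × (58.3352 − 26.9072) = 0.036 × 31.4280 = 1.1314 W/m².
CFC-11: Δ = 231 − 4 = 227 ppt = 0.227 ppb; ΔF = 0.26 × 0.227 = 0.0590 W/m².
Total ΔF = 4.0060 + 1.1314 + 0.0590 = 5.1964 W/m².
ΔT = λ ΔF = 0.87 × 5.20 = 4.5240 K.

ΔF = 5.20 W/m²; ΔT = 4.52 K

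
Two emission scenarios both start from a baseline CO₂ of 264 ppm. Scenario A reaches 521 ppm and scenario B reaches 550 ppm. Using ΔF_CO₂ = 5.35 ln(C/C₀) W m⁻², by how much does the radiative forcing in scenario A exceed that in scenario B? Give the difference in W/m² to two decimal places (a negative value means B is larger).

ΔF_A = 5.35 ln(521/264) = 5.35 × 0.67980 = 3.6369 W/m².
ΔF_B = 5.35 ln(550/264) = 5.35 × 0.73397 = 3.9267 W/m².
Difference: 3.6369 − 3.9267 = -0.2898 W/m².

ΔF_A − ΔF_B = -0.29 W/m²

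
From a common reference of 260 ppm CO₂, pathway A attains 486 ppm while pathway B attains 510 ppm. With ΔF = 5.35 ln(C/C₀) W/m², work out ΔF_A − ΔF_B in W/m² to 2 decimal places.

ΔF_A = 5.35 ln(486/260) = 5.35 × 0.62553 = 3.3466 W/m².
ΔF_B = 5.35 ln(510/260) = 5.35 × 0.67373 = 3.6045 W/m².
Difference: 3.3466 − 3.6045 = -0.2579 W/m².

ΔF_A − ΔF_B = -0.26 W/m²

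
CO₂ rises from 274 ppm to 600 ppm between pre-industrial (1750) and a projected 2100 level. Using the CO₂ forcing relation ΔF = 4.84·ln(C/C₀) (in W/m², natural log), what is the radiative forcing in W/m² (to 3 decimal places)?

CO₂ absorption bands are partially saturated, so forcing scales with the logarithm of the concentration ratio.
CO₂: 4.84 × ln(600/274) = 4.84 × ln(2.18978) = 4.84 × 0.78380 = 3.7936 W/m².

ΔF = 3.794 W/m²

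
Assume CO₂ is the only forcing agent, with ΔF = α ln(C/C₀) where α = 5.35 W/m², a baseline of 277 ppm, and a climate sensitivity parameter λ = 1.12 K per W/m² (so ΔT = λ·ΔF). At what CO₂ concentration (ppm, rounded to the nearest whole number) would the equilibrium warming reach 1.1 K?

C ≈ 333 ppm

Required forcing: ΔF = ΔT/λ = 1.1/1.12 = 0.9821 W/m².
Then ln(C/277) = ΔF/5.35 = 0.9821/5.35 = 0.18357.
So C = 277 × e^0.18357 = 277 × 1.20150 = 332.82 ppm.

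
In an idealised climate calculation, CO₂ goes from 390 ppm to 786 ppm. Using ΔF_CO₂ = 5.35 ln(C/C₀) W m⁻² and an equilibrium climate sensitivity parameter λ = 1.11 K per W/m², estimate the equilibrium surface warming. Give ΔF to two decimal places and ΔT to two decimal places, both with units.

ΔF = 3.75 W/m²; ΔT = 4.16 K

CO₂: 5.35 × ln(786/390) = 5.35 × ln(2.01538) = 5.35 × 0.70081 = 3.7493 W/m².
ΔT = λ ΔF = 1.11 × 3.75 = 4.1625 K.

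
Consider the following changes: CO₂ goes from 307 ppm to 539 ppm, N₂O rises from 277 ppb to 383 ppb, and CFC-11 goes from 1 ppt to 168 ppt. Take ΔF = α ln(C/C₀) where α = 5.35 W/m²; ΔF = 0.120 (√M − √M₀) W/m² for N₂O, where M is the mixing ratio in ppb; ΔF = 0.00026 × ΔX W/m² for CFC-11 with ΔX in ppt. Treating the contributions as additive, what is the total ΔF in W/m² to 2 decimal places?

CO₂: 5.35 × ln(539/307) = 5.35 × ln(1.75570) = 5.35 × 0.56287 = 3.0114 W/m².
N₂O: 0.120 × (√383 − √277) = 0.120 × (19.5704 − 16.6433) = 0.120 × 2.9271 = 0.3513 W/m².
CFC-11: ΔF = 0.00026 × (168 − 1) = 0.00026 × 167 = 0.0434 W/m².
Total ΔF = 3.0114 + 0.3513 + 0.0434 = 3.4061 W/m².

ΔF = 3.41 W/m²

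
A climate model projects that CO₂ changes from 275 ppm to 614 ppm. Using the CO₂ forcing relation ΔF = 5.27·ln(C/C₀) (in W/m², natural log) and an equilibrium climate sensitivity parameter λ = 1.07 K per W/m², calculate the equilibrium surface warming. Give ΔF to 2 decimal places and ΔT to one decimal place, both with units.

CO₂: 5.27 × ln(614/275) = 5.27 × ln(2.23273) = 5.27 × 0.80323 = 4.2330 W/m².
ΔT = λ ΔF = 1.07 × 4.23 = 4.5261 K.

ΔF = 4.23 W/m²; ΔT = 4.5 K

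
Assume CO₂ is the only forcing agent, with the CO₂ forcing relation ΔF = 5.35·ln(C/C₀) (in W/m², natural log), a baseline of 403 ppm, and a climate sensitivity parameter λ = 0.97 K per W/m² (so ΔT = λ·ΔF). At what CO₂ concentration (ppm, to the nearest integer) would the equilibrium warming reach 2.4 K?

Required forcing: ΔF = ΔT/λ = 2.4/0.97 = 2.4742 W/m².
Then ln(C/403) = ΔF/5.35 = 2.4742/5.35 = 0.46247.
So C = 403 × e^0.46247 = 403 × 1.58799 = 639.96 ppm.

C ≈ 640 ppm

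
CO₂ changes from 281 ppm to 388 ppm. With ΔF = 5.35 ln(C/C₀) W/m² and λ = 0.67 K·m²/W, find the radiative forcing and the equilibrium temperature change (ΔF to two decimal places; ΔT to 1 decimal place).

CO₂: 5.35 × ln(388/281) = 5.35 × ln(1.38078) = 5.35 × 0.32265 = 1.7262 W/m².
ΔT = λ ΔF = 0.67 × 1.73 = 1.1591 K.

ΔF = 1.73 W/m²; ΔT = 1.2 K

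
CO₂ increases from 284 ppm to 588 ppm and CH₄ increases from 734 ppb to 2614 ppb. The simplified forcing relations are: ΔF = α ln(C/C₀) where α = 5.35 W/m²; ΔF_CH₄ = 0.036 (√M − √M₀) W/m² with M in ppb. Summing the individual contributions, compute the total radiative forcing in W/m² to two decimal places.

ΔF = 4.76 W/m²

CO₂: 5.35 × ln(588/284) = 5.35 × ln(2.07042) = 5.35 × 0.72775 = 3.8935 W/m².
CH₄: 0.036 × (√2614 − √734) = 0.036 × (51.1273 − 27.0924) = 0.036 × 24.0349 = 0.8653 W/m².
Total ΔF = 3.8935 + 0.8653 = 4.7588 W/m².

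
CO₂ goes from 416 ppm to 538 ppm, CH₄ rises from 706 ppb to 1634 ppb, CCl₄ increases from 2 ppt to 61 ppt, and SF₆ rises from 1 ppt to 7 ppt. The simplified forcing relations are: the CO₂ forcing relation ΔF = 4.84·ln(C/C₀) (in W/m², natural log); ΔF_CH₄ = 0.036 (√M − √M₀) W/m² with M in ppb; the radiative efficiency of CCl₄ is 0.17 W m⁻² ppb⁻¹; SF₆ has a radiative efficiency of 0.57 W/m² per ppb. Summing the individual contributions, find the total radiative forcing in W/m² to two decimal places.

ΔF = 1.76 W/m²

CO₂: 4.84 × ln(538/416) = 4.84 × ln(1.29327) = 4.84 × 0.25717 = 1.2447 W/m².
CH₄: 0.036 × (√1634 − √706) = 0.036 × (40.4228 − 26.5707) = 0.036 × 13.8521 = 0.4987 W/m².
CCl₄: Δ = 61 − 2 = 59 ppt = 0.059 ppb; ΔF = 0.17 × 0.059 = 0.0100 W/m².
SF₆: Δ = 7 − 1 = 6 ppt = 0.006 ppb; ΔF = 0.57 × 0.006 = 0.0034 W/m².
Total ΔF = 1.2447 + 0.4987 + 0.0100 + 0.0034 = 1.7568 W/m².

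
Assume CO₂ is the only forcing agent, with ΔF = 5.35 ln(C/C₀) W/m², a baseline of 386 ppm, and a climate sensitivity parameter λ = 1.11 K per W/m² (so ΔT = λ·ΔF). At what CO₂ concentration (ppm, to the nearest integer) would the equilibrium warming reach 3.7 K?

Required forcing: ΔF = ΔT/λ = 3.7/1.11 = 3.3333 W/m².
Then ln(C/386) = ΔF/5.35 = 3.3333/5.35 = 0.62305.
So C = 386 × e^0.62305 = 386 × 1.86461 = 719.74 ppm.

C ≈ 720 ppm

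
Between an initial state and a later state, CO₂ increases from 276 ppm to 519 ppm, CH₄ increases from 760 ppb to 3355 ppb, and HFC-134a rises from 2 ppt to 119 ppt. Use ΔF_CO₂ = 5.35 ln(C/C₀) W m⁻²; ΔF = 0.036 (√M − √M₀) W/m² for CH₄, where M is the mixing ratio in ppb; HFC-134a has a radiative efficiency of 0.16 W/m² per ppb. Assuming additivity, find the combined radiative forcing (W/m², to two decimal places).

ΔF = 4.49 W/m²

CO₂: 5.35 × ln(519/276) = 5.35 × ln(1.88043) = 5.35 × 0.63150 = 3.3785 W/m².
CH₄: 0.036 × (√3355 − √760) = 0.036 × (57.9224 − 27.5681) = 0.036 × 30.3543 = 1.0928 W/m².
HFC-134a: Δ = 119 − 2 = 117 ppt = 0.117 ppb; ΔF = 0.16 × 0.117 = 0.0187 W/m².
Total ΔF = 3.3785 + 1.0928 + 0.0187 = 4.4900 W/m².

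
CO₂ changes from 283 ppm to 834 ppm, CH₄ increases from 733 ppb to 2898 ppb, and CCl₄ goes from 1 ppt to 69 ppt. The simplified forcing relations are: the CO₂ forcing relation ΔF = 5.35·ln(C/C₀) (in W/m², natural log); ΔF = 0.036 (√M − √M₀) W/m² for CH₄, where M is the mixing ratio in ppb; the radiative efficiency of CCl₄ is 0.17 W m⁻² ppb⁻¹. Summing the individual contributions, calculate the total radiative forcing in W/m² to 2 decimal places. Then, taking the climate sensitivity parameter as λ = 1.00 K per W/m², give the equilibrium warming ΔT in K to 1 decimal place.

ΔF = 6.76 W/m²; ΔT = 6.8 K

CO₂: 5.35 × ln(834/283) = 5.35 × ln(2.94700) = 5.35 × 1.08079 = 5.7822 W/m².
CH₄: 0.036 × (√2898 − √733) = 0.036 × (53.8331 − 27.0740) = 0.036 × 26.7591 = 0.9633 W/m².
CCl₄: Δ = 69 − 1 = 68 ppt = 0.068 ppb; ΔF = 0.17 × 0.068 = 0.0116 W/m².
Total ΔF = 5.7822 + 0.9633 + 0.0116 = 6.7571 W/m².
ΔT = λ ΔF = 1.00 × 6.76 = 6.7600 K.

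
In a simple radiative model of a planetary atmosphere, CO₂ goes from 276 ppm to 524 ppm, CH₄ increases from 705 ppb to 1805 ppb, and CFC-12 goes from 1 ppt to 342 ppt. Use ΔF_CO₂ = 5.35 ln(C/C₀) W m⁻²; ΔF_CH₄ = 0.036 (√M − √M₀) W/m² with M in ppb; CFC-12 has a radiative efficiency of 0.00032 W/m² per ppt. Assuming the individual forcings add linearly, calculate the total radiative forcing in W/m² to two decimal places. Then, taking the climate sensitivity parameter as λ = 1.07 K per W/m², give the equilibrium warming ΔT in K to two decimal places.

ΔF = 4.11 W/m²; ΔT = 4.40 K

CO₂: 5.35 × ln(524/276) = 5.35 × ln(1.89855) = 5.35 × 0.64109 = 3.4298 W/m².
CH₄: 0.036 × (√1805 − √705) = 0.036 × (42.4853 − 26.5518) = 0.036 × 15.9335 = 0.5736 W/m².
CFC-12: ΔF = 0.00032 × (342 − 1) = 0.00032 × 341 = 0.1091 W/m².
Total ΔF = 3.4298 + 0.5736 + 0.1091 = 4.1125 W/m².
ΔT = λ ΔF = 1.07 × 4.11 = 4.3977 K.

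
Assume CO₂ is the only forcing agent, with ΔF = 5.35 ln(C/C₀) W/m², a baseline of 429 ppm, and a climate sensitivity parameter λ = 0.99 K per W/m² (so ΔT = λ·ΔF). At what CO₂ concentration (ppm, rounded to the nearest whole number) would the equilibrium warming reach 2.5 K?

C ≈ 688 ppm

Required forcing: ΔF = ΔT/λ = 2.5/0.99 = 2.5253 W/m².
Then ln(C/429) = ΔF/5.35 = 2.5253/5.35 = 0.47202.
So C = 429 × e^0.47202 = 429 × 1.60323 = 687.79 ppm.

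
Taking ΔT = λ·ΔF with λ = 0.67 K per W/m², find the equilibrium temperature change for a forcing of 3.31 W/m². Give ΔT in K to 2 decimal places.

ΔT = λ ΔF = 0.67 × 3.31 = 2.2177 K.

ΔT = 2.22 K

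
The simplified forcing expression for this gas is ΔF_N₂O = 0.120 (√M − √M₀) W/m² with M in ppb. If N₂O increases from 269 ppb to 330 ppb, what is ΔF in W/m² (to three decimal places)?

N₂O: 0.120 × (√330 − √269) = 0.120 × (18.1659 − 16.4012) = 0.120 × 1.7647 = 0.2118 W/m².

ΔF = 0.212 W/m²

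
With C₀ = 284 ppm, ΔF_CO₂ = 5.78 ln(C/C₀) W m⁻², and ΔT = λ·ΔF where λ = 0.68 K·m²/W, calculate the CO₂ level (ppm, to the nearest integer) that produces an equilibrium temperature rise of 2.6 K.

Required forcing: ΔF = ΔT/λ = 2.6/0.68 = 3.8235 W/m².
Then ln(C/284) = ΔF/5.78 = 3.8235/5.78 = 0.66151.
So C = 284 × e^0.66151 = 284 × 1.93772 = 550.31 ppm.

C ≈ 550 ppm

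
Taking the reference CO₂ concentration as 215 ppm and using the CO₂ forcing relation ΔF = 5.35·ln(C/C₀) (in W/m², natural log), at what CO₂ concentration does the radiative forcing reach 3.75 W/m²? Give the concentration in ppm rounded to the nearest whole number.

Set 5.35 ln(C/215) = 3.75, so ln(C/215) = 3.75/5.35 = 0.70093.
Then C/215 = e^0.70093 = 2.01563, giving C = 215 × 2.01563 = 433.36 ppm.

C ≈ 433 ppm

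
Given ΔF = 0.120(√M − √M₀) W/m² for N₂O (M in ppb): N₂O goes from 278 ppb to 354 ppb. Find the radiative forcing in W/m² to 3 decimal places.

ΔF = 0.257 W/m²

N₂O: 0.120 × (√354 − √278) = 0.120 × (18.8149 − 16.6733) = 0.120 × 2.1416 = 0.2570 W/m².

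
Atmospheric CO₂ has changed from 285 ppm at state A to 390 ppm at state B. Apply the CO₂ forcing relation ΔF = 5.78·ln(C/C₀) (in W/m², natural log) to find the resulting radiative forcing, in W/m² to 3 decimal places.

CO₂: 5.78 × ln(390/285) = 5.78 × ln(1.36842) = 5.78 × 0.31366 = 1.8130 W/m².

ΔF = 1.813 W/m²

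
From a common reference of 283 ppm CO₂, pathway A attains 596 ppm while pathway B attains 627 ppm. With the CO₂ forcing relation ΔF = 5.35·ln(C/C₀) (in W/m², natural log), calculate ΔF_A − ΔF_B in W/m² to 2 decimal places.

ΔF_A − ΔF_B = -0.27 W/m²

ΔF_A = 5.35 ln(596/283) = 5.35 × 0.74479 = 3.9846 W/m².
ΔF_B = 5.35 ln(627/283) = 5.35 × 0.79550 = 4.2559 W/m².
Difference: 3.9846 − 4.2559 = -0.2713 W/m².
(Equivalently, ΔF_A − ΔF_B = 5.35 ln(596/627) = 5.35 × -0.05071 = -0.2713 W/m².)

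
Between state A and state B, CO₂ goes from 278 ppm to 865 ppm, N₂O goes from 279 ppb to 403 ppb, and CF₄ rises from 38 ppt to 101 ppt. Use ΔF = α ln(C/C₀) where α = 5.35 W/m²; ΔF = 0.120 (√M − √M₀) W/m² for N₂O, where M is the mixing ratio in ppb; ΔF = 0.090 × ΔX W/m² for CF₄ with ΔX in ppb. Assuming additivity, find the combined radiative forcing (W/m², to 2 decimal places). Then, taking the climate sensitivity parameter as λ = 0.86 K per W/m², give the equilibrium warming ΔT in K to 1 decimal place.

ΔF = 6.48 W/m²; ΔT = 5.6 K

CO₂: 5.35 × ln(865/278) = 5.35 × ln(3.11151) = 5.35 × 1.13511 = 6.0728 W/m².
N₂O: 0.120 × (√403 − √279) = 0.120 × (20.0749 − 16.7033) = 0.120 × 3.3716 = 0.4046 W/m².
CF₄: Δ = 101 − 38 = 63 ppt = 0.063 ppb; ΔF = 0.090 × 0.063 = 0.0057 W/m².
Total ΔF = 6.0728 + 0.4046 + 0.0057 = 6.4831 W/m².
ΔT = λ ΔF = 0.86 × 6.48 = 5.5728 K.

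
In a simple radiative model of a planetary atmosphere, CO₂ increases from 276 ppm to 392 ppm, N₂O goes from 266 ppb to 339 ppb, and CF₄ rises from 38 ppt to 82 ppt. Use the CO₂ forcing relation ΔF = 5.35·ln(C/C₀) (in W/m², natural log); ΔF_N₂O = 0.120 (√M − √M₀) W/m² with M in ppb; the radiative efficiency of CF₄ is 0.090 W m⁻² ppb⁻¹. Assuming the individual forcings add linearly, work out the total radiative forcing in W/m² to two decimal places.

CO₂: 5.35 × ln(392/276) = 5.35 × ln(1.42029) = 5.35 × 0.35086 = 1.8771 W/m².
N₂O: 0.120 × (√339 − √266) = 0.120 × (18.4120 − 16.3095) = 0.120 × 2.1025 = 0.2523 W/m².
CF₄: Δ = 82 − 38 = 44 ppt = 0.044 ppb; ΔF = 0.090 × 0.044 = 0.0040 W/m².
Total ΔF = 1.8771 + 0.2523 + 0.0040 = 2.1334 W/m².

ΔF = 2.13 W/m²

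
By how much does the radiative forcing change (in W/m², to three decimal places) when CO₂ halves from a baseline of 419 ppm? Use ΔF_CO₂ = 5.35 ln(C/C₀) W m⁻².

ΔF = -3.708 W/m²

Because the forcing depends only on the ratio C/C₀, the initial concentration does not enter.
ΔF = 5.35 × ln(0.5) = 5.35 × -0.69315 = -3.7084 W/m².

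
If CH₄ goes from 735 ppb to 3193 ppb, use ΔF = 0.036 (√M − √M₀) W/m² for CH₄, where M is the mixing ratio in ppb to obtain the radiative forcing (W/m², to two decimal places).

CH₄: 0.036 × (√3193 − √735) = 0.036 × (56.5066 − 27.1109) = 0.036 × 29.3957 = 1.0582 W/m².

ΔF = 1.06 W/m²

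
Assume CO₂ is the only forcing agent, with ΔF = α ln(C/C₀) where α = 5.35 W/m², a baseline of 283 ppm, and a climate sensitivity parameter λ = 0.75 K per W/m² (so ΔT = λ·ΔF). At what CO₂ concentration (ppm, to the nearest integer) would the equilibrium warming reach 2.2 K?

C ≈ 490 ppm

Required forcing: ΔF = ΔT/λ = 2.2/0.75 = 2.9333 W/m².
Then ln(C/283) = ΔF/5.35 = 2.9333/5.35 = 0.54828.
So C = 283 × e^0.54828 = 283 × 1.73027 = 489.67 ppm.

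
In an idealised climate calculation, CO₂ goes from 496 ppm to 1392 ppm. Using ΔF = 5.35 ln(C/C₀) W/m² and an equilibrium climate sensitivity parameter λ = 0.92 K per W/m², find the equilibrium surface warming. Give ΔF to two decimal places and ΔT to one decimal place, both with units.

ΔF = 5.52 W/m²; ΔT = 5.1 K

CO₂: 5.35 × ln(1392/496) = 5.35 × ln(2.80645) = 5.35 × 1.03192 = 5.5208 W/m².
ΔT = λ ΔF = 0.92 × 5.52 = 5.0784 K.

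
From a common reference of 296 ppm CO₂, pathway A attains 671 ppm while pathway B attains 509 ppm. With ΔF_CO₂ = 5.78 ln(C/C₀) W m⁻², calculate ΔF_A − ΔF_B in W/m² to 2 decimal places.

ΔF_A = 5.78 ln(671/296) = 5.78 × 0.81841 = 4.7304 W/m².
ΔF_B = 5.78 ln(509/296) = 5.78 × 0.54209 = 3.1333 W/m².
Difference: 4.7304 − 3.1333 = 1.5971 W/m².

ΔF_A − ΔF_B = 1.60 W/m²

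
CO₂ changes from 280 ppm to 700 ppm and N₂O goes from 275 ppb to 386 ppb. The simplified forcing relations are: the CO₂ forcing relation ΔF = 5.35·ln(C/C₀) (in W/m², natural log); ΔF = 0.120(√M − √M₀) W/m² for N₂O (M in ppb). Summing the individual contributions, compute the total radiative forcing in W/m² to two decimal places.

ΔF = 5.27 W/m²

CO₂: 5.35 × ln(700/280) = 5.35 × ln(2.50000) = 5.35 × 0.91629 = 4.9022 W/m².
N₂O: 0.120 × (√386 − √275) = 0.120 × (19.6469 − 16.5831) = 0.120 × 3.0638 = 0.3677 W/m².
Total ΔF = 4.9022 + 0.3677 = 5.2699 W/m².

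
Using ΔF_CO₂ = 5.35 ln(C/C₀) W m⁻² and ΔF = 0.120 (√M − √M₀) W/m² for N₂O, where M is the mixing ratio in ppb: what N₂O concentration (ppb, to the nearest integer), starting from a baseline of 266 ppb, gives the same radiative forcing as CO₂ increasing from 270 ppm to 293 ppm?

CO₂ forcing: 5.35 × ln(293/270) = 5.35 × 0.081751 = 0.43737 W/m².
Set 0.120(√M − √266) = 0.43737: √M = 0.43737/0.120 + √266 = 3.6448 + 16.3095 = 19.9543.
M = (19.9543)² = 398.17 ppb.

M ≈ 398 ppb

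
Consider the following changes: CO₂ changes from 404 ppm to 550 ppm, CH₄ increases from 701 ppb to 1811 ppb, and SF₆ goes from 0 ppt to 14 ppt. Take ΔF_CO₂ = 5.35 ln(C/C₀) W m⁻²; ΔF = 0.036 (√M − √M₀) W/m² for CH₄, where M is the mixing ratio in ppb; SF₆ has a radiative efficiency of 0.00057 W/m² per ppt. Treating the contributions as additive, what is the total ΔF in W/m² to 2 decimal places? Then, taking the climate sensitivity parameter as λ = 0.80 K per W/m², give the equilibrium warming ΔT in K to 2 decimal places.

CO₂: 5.35 × ln(550/404) = 5.35 × ln(1.36139) = 5.35 × 0.30851 = 1.6505 W/m².
CH₄: 0.036 × (√1811 − √701) = 0.036 × (42.5558 − 26.4764) = 0.036 × 16.0794 = 0.5789 W/m².
SF₆: ΔF = 0.00057 × (14 − 0) = 0.00057 × 14 = 0.0080 W/m².
Total ΔF = 1.6505 + 0.5789 + 0.0080 = 2.2374 W/m².
ΔT = λ ΔF = 0.80 × 2.24 = 1.7920 K.

ΔF = 2.24 W/m²; ΔT = 1.79 K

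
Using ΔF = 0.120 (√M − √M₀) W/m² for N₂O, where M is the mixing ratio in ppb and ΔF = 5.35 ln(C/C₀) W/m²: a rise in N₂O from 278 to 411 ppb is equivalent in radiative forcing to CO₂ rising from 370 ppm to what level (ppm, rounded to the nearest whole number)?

C ≈ 401 ppm

N₂O forcing: 0.120 × (√411 − √278) = 0.120 × (20.2731 − 16.6733) = 0.120 × 3.5998 = 0.43198 W/m².
Set 5.35 ln(C/370) = 0.43198: ln(C/370) = 0.43198/5.35 = 0.08074, so C = 370 × e^0.08074 = 370 × 1.08409 = 401.11 ppm.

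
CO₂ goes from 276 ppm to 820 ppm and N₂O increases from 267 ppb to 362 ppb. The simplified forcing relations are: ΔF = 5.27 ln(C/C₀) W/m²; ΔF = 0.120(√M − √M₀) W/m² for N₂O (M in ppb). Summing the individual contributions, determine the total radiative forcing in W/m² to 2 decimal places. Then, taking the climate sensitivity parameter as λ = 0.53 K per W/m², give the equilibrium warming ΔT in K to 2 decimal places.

CO₂: 5.27 × ln(820/276) = 5.27 × ln(2.97101) = 5.27 × 1.08890 = 5.7385 W/m².
N₂O: 0.120 × (√362 − √267) = 0.120 × (19.0263 − 16.3401) = 0.120 × 2.6862 = 0.3223 W/m².
Total ΔF = 5.7385 + 0.3223 = 6.0608 W/m².
ΔT = λ ΔF = 0.53 × 6.06 = 3.2118 K.

ΔF = 6.06 W/m²; ΔT = 3.21 K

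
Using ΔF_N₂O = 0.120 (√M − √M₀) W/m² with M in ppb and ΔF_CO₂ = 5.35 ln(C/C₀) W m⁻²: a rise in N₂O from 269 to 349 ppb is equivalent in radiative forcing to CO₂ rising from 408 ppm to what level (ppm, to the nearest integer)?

C ≈ 429 ppm

N₂O forcing: 0.120 × (√349 − √269) = 0.120 × (18.6815 − 16.4012) = 0.120 × 2.2803 = 0.27364 W/m².
Set 5.35 ln(C/408) = 0.27364: ln(C/408) = 0.27364/5.35 = 0.05115, so C = 408 × e^0.05115 = 408 × 1.05248 = 429.41 ppm.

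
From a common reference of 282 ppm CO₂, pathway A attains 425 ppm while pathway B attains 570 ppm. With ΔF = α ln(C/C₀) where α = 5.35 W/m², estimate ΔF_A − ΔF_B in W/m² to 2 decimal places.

ΔF_A = 5.35 ln(425/282) = 5.35 × 0.41018 = 2.1945 W/m².
ΔF_B = 5.35 ln(570/282) = 5.35 × 0.70373 = 3.7650 W/m².
Difference: 2.1945 − 3.7650 = -1.5705 W/m².

ΔF_A − ΔF_B = -1.57 W/m²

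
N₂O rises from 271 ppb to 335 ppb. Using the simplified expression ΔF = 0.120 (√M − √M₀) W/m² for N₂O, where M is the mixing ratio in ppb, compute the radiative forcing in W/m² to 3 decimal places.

N₂O: 0.120 × (√335 − √271) = 0.120 × (18.3030 − 16.4621) = 0.120 × 1.8409 = 0.2209 W/m².

ΔF = 0.221 W/m²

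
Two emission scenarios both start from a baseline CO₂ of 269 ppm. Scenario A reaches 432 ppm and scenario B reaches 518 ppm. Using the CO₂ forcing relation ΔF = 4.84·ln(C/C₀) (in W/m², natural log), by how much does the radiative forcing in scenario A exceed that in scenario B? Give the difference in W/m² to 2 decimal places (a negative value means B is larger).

ΔF_A − ΔF_B = -0.88 W/m²

ΔF_A = 4.84 ln(432/269) = 4.84 × 0.47371 = 2.2928 W/m².
ΔF_B = 4.84 ln(518/269) = 4.84 × 0.65526 = 3.1715 W/m².
Difference: 2.2928 − 3.1715 = -0.8787 W/m².
(Equivalently, ΔF_A − ΔF_B = 4.84 ln(432/518) = 4.84 × -0.18155 = -0.8787 W/m².)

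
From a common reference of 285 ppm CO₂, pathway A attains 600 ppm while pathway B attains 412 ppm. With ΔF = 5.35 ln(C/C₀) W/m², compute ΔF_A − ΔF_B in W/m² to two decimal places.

ΔF_A − ΔF_B = 2.01 W/m²

ΔF_A = 5.35 ln(600/285) = 5.35 × 0.74444 = 3.9828 W/m².
ΔF_B = 5.35 ln(412/285) = 5.35 × 0.36853 = 1.9716 W/m².
Difference: 3.9828 − 1.9716 = 2.0112 W/m².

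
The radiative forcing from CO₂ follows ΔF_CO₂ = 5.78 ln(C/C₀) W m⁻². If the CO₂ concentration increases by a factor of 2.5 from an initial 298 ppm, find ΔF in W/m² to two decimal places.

ΔF = 5.78 × ln(2.5) = 5.78 × 0.91629 = 5.2962 W/m².

ΔF = 5.30 W/m²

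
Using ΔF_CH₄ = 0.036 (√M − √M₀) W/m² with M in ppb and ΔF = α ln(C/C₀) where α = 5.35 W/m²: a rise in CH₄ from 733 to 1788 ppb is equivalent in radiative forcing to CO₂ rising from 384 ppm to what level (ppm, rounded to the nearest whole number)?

CH₄ forcing: 0.036 × (√1788 − √733) = 0.036 × (42.2847 − 27.0740) = 0.036 × 15.2107 = 0.54759 W/m².
Set 5.35 ln(C/384) = 0.54759: ln(C/384) = 0.54759/5.35 = 0.10235, so C = 384 × e^0.10235 = 384 × 1.10777 = 425.38 ppm.

C ≈ 425 ppm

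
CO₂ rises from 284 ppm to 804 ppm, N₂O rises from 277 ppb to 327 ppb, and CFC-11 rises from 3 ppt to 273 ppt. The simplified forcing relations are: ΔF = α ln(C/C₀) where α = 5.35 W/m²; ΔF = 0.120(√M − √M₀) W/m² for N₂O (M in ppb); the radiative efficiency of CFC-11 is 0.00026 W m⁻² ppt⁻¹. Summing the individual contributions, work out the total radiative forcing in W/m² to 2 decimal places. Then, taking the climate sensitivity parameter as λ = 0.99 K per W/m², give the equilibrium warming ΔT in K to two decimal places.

ΔF = 5.81 W/m²; ΔT = 5.75 K

CO₂: 5.35 × ln(804/284) = 5.35 × ln(2.83099) = 5.35 × 1.04063 = 5.5674 W/m².
N₂O: 0.120 × (√327 − √277) = 0.120 × (18.0831 − 16.6433) = 0.120 × 1.4398 = 0.1728 W/m².
CFC-11: ΔF = 0.00026 × (273 − 3) = 0.00026 × 270 = 0.0702 W/m².
Total ΔF = 5.5674 + 0.1728 + 0.0702 = 5.8104 W/m².
ΔT = λ ΔF = 0.99 × 5.81 = 5.7519 K.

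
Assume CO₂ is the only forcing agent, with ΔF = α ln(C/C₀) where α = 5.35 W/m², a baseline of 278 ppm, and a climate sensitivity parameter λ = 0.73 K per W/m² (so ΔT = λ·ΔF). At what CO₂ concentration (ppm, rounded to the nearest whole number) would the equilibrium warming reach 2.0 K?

C ≈ 464 ppm

Required forcing: ΔF = ΔT/λ = 2.0/0.73 = 2.7397 W/m².
Then ln(C/278) = ΔF/5.35 = 2.7397/5.35 = 0.51209.
So C = 278 × e^0.51209 = 278 × 1.66878 = 463.92 ppm.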